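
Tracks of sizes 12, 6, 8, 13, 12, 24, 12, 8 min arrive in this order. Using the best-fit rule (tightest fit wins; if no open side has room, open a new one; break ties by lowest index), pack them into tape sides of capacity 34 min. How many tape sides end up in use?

4

  12 → side 1 (new)  [load 12/34]
  6 → side 1  [load 18/34]
  8 → side 1  [load 26/34]
  13 → side 2 (new)  [load 13/34]
  12 → side 2  [load 25/34]
  24 → side 3 (new)  [load 24/34]
  12 → side 4 (new)  [load 12/34]
  8 → side 1  [load 34/34]
4 tape sides opened.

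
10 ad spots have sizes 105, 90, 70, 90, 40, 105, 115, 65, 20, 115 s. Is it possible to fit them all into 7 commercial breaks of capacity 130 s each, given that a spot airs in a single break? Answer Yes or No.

No

Total = 815 s; ⌈815/130⌉ = 7.
The bound of 7 does not rule out 7, but exhaustive search shows no assignment into 7 commercial breaks of capacity 130 s exists — the minimum is 8.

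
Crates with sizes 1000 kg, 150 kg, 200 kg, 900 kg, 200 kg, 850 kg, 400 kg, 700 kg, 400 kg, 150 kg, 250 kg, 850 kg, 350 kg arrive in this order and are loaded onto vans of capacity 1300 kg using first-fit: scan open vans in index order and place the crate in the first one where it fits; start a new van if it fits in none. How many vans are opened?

  1000 → van 1 (new)  [load 1000/1300]
  150 → van 1  [load 1150/1300]
  200 → van 2 (new)  [load 200/1300]
  900 → van 2  [load 1100/1300]
  200 → van 2  [load 1300/1300]
  850 → van 3 (new)  [load 850/1300]
  400 → van 3  [load 1250/1300]
  700 → van 4 (new)  [load 700/1300]
  400 → van 4  [load 1100/1300]
  150 → van 1  [load 1300/1300]
  250 → van 5 (new)  [load 250/1300]
  850 → van 5  [load 1100/1300]
  350 → van 6 (new)  [load 350/1300]
6 vans opened.

6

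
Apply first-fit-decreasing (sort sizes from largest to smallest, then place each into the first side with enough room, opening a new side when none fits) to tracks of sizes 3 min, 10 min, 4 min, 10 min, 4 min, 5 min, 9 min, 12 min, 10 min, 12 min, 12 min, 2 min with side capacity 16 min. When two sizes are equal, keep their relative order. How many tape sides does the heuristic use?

Sorted descending: 12, 12, 12, 10, 10, 10, 9, 5, 4, 4, 3, 2.
  12 → side 1 (new)  [load 12/16]
  12 → side 2 (new)  [load 12/16]
  12 → side 3 (new)  [load 12/16]
  10 → side 4 (new)  [load 10/16]
  10 → side 5 (new)  [load 10/16]
  10 → side 6 (new)  [load 10/16]
  9 → side 7 (new)  [load 9/16]
  5 → side 4  [load 15/16]
  4 → side 1  [load 16/16]
  4 → side 2  [load 16/16]
  3 → side 3  [load 15/16]
  2 → side 5  [load 12/16]
7 tape sides opened.

7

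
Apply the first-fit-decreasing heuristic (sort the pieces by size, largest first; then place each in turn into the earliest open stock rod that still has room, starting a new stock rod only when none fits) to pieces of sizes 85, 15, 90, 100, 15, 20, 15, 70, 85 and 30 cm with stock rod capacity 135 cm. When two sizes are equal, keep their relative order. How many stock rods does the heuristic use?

Sorted descending: 100, 90, 85, 85, 70, 30, 20, 15, 15, 15.
  100 → stock rod 1 (new)  [load 100/135]
  90 → stock rod 2 (new)  [load 90/135]
  85 → stock rod 3 (new)  [load 85/135]
  85 → stock rod 4 (new)  [load 85/135]
  70 → stock rod 5 (new)  [load 70/135]
  30 → stock rod 1  [load 130/135]
  20 → stock rod 2  [load 110/135]
  15 → stock rod 2  [load 125/135]
  15 → stock rod 3  [load 100/135]
  15 → stock rod 3  [load 115/135]
5 stock rods opened.

5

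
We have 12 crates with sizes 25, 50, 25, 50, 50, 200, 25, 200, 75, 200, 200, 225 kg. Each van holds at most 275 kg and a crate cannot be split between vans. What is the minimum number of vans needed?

5

Total = 225 + 200 + 200 + 200 + 200 + 75 + 50 + 50 + 50 + 25 + 25 + 25 = 1325 kg.
Lower bound: ⌈1325/275⌉ = 5 vans.
A packing using 5 vans:
  van 1: 225 + 50 = 275
  van 2: 200 + 75 = 275
  van 3: 200 + 50 + 25 = 275
  van 4: 200 + 50 + 25 = 275
  van 5: 200 + 25 = 225
This matches the lower bound, so 5 is optimal.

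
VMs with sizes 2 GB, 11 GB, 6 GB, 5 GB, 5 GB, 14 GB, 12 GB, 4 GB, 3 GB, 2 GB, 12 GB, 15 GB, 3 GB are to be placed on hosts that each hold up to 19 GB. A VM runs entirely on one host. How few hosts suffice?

5

Total = 15 + 14 + 12 + 12 + 11 + 6 + 5 + 5 + 4 + 3 + 3 + 2 + 2 = 94 GB.
Lower bound: ⌈94/19⌉ = 5 hosts.
A packing using 5 hosts:
  host 1: 15 + 4 = 19
  host 2: 14 + 5 = 19
  host 3: 12 + 6 = 18
  host 4: 12 + 5 + 2 = 19
  host 5: 11 + 3 + 3 + 2 = 19
This matches the lower bound, so 5 is optimal.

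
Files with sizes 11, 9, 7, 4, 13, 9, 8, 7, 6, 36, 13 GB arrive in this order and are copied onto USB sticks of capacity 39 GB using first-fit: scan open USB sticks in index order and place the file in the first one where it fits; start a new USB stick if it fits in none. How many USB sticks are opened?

  11 → USB stick 1 (new)  [load 11/39]
  9 → USB stick 1  [load 20/39]
  7 → USB stick 1  [load 27/39]
  4 → USB stick 1  [load 31/39]
  13 → USB stick 2 (new)  [load 13/39]
  9 → USB stick 2  [load 22/39]
  8 → USB stick 1  [load 39/39]
  7 → USB stick 2  [load 29/39]
  6 → USB stick 2  [load 35/39]
  36 → USB stick 3 (new)  [load 36/39]
  13 → USB stick 4 (new)  [load 13/39]
4 USB sticks opened.

4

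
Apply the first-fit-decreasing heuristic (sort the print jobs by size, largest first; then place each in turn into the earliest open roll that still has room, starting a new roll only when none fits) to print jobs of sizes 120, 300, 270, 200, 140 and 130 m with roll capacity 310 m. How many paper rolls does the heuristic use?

5

Sorted descending: 300, 270, 200, 140, 130, 120.
  300 → roll 1 (new)  [load 300/310]
  270 → roll 2 (new)  [load 270/310]
  200 → roll 3 (new)  [load 200/310]
  140 → roll 4 (new)  [load 140/310]
  130 → roll 4  [load 270/310]
  120 → roll 5 (new)  [load 120/310]
5 paper rolls opened.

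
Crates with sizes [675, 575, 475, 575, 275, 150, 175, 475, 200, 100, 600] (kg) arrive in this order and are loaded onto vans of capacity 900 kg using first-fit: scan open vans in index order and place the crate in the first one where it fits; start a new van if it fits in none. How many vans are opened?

  675 → van 1 (new)  [load 675/900]
  575 → van 2 (new)  [load 575/900]
  475 → van 3 (new)  [load 475/900]
  575 → van 4 (new)  [load 575/900]
  275 → van 2  [load 850/900]
  150 → van 1  [load 825/900]
  175 → van 3  [load 650/900]
  475 → van 5 (new)  [load 475/900]
  200 → van 3  [load 850/900]
  100 → van 4  [load 675/900]
  600 → van 6 (new)  [load 600/900]
6 vans opened.

6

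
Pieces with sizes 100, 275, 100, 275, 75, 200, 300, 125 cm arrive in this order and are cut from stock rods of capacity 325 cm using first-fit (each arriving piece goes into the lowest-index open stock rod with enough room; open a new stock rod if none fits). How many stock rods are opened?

  100 → stock rod 1 (new)  [load 100/325]
  275 → stock rod 2 (new)  [load 275/325]
  100 → stock rod 1  [load 200/325]
  275 → stock rod 3 (new)  [load 275/325]
  75 → stock rod 1  [load 275/325]
  200 → stock rod 4 (new)  [load 200/325]
  300 → stock rod 5 (new)  [load 300/325]
  125 → stock rod 4  [load 325/325]
5 stock rods opened.

5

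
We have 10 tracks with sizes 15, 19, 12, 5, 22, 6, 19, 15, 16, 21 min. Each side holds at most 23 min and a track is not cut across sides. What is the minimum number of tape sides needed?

8

Total = 22 + 21 + 19 + 19 + 16 + 15 + 15 + 12 + 6 + 5 = 150 min.
Lower bound: ⌈150/23⌉ = 7 tape sides.
Also, 8 tracks each exceed 23/2 min, and no two of those can share a side, so at least 8 tape sides are needed.
A packing using 8 tape sides:
  side 1: 22 = 22
  side 2: 21 = 21
  side 3: 19 = 19
  side 4: 19 = 19
  side 5: 16 + 6 = 22
  side 6: 15 + 5 = 20
  side 7: 15 = 15
  side 8: 12 = 12
This matches the lower bound, so 8 is optimal.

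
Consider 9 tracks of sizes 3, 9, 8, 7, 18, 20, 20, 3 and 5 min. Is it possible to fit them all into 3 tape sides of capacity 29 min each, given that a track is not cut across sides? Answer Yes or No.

Total = 93 min; ⌈93/29⌉ = 4.
At least 4 tape sides are required, but only 3 are allowed.

No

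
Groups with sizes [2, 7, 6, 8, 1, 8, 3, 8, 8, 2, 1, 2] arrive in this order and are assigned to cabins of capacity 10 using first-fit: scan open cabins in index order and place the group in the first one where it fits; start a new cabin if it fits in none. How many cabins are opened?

6

  2 → cabin 1 (new)  [load 2/10]
  7 → cabin 1  [load 9/10]
  6 → cabin 2 (new)  [load 6/10]
  8 → cabin 3 (new)  [load 8/10]
  1 → cabin 1  [load 10/10]
  8 → cabin 4 (new)  [load 8/10]
  3 → cabin 2  [load 9/10]
  8 → cabin 5 (new)  [load 8/10]
  8 → cabin 6 (new)  [load 8/10]
  2 → cabin 3  [load 10/10]
  1 → cabin 2  [load 10/10]
  2 → cabin 4  [load 10/10]
6 cabins opened.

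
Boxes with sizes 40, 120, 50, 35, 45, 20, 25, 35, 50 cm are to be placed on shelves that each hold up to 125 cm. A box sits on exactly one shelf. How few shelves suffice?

4

Total = 120 + 50 + 50 + 45 + 40 + 35 + 35 + 25 + 20 = 420 cm.
Lower bound: ⌈420/125⌉ = 4 shelves.
A packing using 4 shelves:
  shelf 1: 120 = 120
  shelf 2: 50 + 50 + 25 = 125
  shelf 3: 45 + 40 + 35 = 120
  shelf 4: 35 + 20 = 55
This matches the lower bound, so 4 is optimal.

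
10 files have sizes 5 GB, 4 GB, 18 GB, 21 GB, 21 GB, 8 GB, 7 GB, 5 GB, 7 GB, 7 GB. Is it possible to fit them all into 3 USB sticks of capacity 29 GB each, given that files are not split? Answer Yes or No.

Total = 103 GB; ⌈103/29⌉ = 4.
At least 4 USB sticks are required, but only 3 are allowed.

No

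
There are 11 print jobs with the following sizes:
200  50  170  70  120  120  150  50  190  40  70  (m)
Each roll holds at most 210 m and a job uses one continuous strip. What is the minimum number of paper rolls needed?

7

Total = 200 + 190 + 170 + 150 + 120 + 120 + 70 + 70 + 50 + 50 + 40 = 1230 m.
Lower bound: ⌈1230/210⌉ = 6 paper rolls.
A packing using 7 paper rolls:
  roll 1: 200 = 200
  roll 2: 190 = 190
  roll 3: 170 + 40 = 210
  roll 4: 150 + 50 = 200
  roll 5: 120 + 70 = 190
  roll 6: 120 + 70 = 190
  roll 7: 50 = 50
No arrangement into 6 paper rolls stays within capacity, so 7 is optimal.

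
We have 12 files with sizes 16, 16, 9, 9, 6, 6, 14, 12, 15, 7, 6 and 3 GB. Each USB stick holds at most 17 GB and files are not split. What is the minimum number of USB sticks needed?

Total = 16 + 16 + 15 + 14 + 12 + 9 + 9 + 7 + 6 + 6 + 6 + 3 = 119 GB.
Lower bound: ⌈119/17⌉ = 7 USB sticks.
A packing using 8 USB sticks:
  USB stick 1: 16 = 16
  USB stick 2: 16 = 16
  USB stick 3: 15 = 15
  USB stick 4: 14 + 3 = 17
  USB stick 5: 12 = 12
  USB stick 6: 9 + 7 = 16
  USB stick 7: 9 + 6 = 15
  USB stick 8: 6 + 6 = 12
No arrangement into 7 USB sticks stays within capacity, so 8 is optimal.

8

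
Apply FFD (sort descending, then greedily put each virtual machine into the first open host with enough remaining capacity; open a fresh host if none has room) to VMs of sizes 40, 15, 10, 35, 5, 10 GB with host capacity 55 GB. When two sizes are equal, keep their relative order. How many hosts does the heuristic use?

Sorted descending: 40, 35, 15, 10, 10, 5.
  40 → host 1 (new)  [load 40/55]
  35 → host 2 (new)  [load 35/55]
  15 → host 1  [load 55/55]
  10 → host 2  [load 45/55]
  10 → host 2  [load 55/55]
  5 → host 3 (new)  [load 5/55]
3 hosts opened.

3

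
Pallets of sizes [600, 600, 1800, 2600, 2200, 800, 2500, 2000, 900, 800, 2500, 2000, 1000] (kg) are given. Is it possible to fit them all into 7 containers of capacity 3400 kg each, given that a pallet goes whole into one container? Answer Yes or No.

Yes

A valid assignment using 7 containers:
  container 1: 2600 + 800 = 3400
  container 2: 2500 + 900 = 3400
  container 3: 2500 + 800 = 3300
  container 4: 2200 + 1000 = 3200
  container 5: 2000 + 600 + 600 = 3200
  container 6: 2000 = 2000
  container 7: 1800 = 1800
Every load is within 3400 kg, so 7 containers suffice.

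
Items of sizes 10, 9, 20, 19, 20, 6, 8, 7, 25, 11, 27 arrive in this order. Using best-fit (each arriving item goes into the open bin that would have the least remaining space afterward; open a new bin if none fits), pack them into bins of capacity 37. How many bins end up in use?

6

  10 → bin 1 (new)  [load 10/37]
  9 → bin 1  [load 19/37]
  20 → bin 2 (new)  [load 20/37]
  19 → bin 3 (new)  [load 19/37]
  20 → bin 4 (new)  [load 20/37]
  6 → bin 2  [load 26/37]
  8 → bin 2  [load 34/37]
  7 → bin 4  [load 27/37]
  25 → bin 5 (new)  [load 25/37]
  11 → bin 5  [load 36/37]
  27 → bin 6 (new)  [load 27/37]
6 bins opened.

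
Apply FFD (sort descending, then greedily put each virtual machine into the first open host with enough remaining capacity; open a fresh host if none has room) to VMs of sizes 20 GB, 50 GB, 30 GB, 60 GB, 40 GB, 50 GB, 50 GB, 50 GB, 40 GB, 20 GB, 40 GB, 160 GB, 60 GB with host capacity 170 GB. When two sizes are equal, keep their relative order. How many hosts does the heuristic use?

Sorted descending: 160, 60, 60, 50, 50, 50, 50, 40, 40, 40, 30, 20, 20.
  160 → host 1 (new)  [load 160/170]
  60 → host 2 (new)  [load 60/170]
  60 → host 2  [load 120/170]
  50 → host 2  [load 170/170]
  50 → host 3 (new)  [load 50/170]
  50 → host 3  [load 100/170]
  50 → host 3  [load 150/170]
  40 → host 4 (new)  [load 40/170]
  40 → host 4  [load 80/170]
  40 → host 4  [load 120/170]
  30 → host 4  [load 150/170]
  20 → host 3  [load 170/170]
  20 → host 4  [load 170/170]
4 hosts opened.

4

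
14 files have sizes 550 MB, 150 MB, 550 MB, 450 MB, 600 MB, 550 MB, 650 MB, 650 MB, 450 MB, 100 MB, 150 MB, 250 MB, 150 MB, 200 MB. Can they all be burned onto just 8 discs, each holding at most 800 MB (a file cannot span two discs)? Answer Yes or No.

A valid assignment using 8 discs:
  disc 1: 650 + 150 = 800
  disc 2: 650 + 150 = 800
  disc 3: 600 + 200 = 800
  disc 4: 550 + 250 = 800
  disc 5: 550 + 150 + 100 = 800
  disc 6: 550 = 550
  disc 7: 450 = 450
  disc 8: 450 = 450
Every load is within 800 MB, so 8 discs suffice.

Yes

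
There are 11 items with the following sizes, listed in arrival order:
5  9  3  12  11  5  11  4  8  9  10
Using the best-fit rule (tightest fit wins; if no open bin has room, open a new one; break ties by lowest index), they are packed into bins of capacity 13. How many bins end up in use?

8

  5 → bin 1 (new)  [load 5/13]
  9 → bin 2 (new)  [load 9/13]
  3 → bin 2  [load 12/13]
  12 → bin 3 (new)  [load 12/13]
  11 → bin 4 (new)  [load 11/13]
  5 → bin 1  [load 10/13]
  11 → bin 5 (new)  [load 11/13]
  4 → bin 6 (new)  [load 4/13]
  8 → bin 6  [load 12/13]
  9 → bin 7 (new)  [load 9/13]
  10 → bin 8 (new)  [load 10/13]
8 bins opened.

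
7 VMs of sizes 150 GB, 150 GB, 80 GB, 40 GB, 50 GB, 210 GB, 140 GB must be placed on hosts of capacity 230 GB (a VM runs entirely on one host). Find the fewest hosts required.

4

Total = 210 + 150 + 150 + 140 + 80 + 50 + 40 = 820 GB.
Lower bound: ⌈820/230⌉ = 4 hosts.
A packing using 4 hosts:
  host 1: 210 = 210
  host 2: 150 + 80 = 230
  host 3: 150 + 50 = 200
  host 4: 140 + 40 = 180
This matches the lower bound, so 4 is optimal.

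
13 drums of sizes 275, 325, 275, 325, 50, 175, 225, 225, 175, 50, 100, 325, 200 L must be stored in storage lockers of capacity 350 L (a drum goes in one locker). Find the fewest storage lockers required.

Total = 325 + 325 + 325 + 275 + 275 + 225 + 225 + 200 + 175 + 175 + 100 + 50 + 50 = 2725 L.
Lower bound: ⌈2725/350⌉ = 8 storage lockers.
A packing using 9 storage lockers:
  locker 1: 325 = 325
  locker 2: 325 = 325
  locker 3: 325 = 325
  locker 4: 275 + 50 = 325
  locker 5: 275 + 50 = 325
  locker 6: 225 + 100 = 325
  locker 7: 225 = 225
  locker 8: 200 = 200
  locker 9: 175 + 175 = 350
No arrangement into 8 storage lockers stays within capacity, so 9 is optimal.

9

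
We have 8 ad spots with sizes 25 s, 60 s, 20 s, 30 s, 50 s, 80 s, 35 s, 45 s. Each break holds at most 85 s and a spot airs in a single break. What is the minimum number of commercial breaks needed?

5

Total = 80 + 60 + 50 + 45 + 35 + 30 + 25 + 20 = 345 s.
Lower bound: ⌈345/85⌉ = 5 commercial breaks.
A packing using 5 commercial breaks:
  break 1: 80 = 80
  break 2: 60 + 25 = 85
  break 3: 50 + 35 = 85
  break 4: 45 + 30 = 75
  break 5: 20 = 20
This matches the lower bound, so 5 is optimal.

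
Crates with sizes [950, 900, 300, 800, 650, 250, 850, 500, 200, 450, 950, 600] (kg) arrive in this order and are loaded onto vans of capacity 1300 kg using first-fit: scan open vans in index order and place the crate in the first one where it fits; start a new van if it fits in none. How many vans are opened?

  950 → van 1 (new)  [load 950/1300]
  900 → van 2 (new)  [load 900/1300]
  300 → van 1  [load 1250/1300]
  800 → van 3 (new)  [load 800/1300]
  650 → van 4 (new)  [load 650/1300]
  250 → van 2  [load 1150/1300]
  850 → van 5 (new)  [load 850/1300]
  500 → van 3  [load 1300/1300]
  200 → van 4  [load 850/1300]
  450 → van 4  [load 1300/1300]
  950 → van 6 (new)  [load 950/1300]
  600 → van 7 (new)  [load 600/1300]
7 vans opened.

7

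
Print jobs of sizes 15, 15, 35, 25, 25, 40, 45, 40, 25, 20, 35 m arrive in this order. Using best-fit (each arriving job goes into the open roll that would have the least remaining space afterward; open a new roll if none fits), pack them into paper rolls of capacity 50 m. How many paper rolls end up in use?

  15 → roll 1 (new)  [load 15/50]
  15 → roll 1  [load 30/50]
  35 → roll 2 (new)  [load 35/50]
  25 → roll 3 (new)  [load 25/50]
  25 → roll 3  [load 50/50]
  40 → roll 4 (new)  [load 40/50]
  45 → roll 5 (new)  [load 45/50]
  40 → roll 6 (new)  [load 40/50]
  25 → roll 7 (new)  [load 25/50]
  20 → roll 1  [load 50/50]
  35 → roll 8 (new)  [load 35/50]
8 paper rolls opened.

8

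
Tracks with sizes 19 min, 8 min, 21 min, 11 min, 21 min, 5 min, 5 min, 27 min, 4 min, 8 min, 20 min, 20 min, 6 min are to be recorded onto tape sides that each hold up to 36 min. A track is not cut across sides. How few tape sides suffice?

Total = 27 + 21 + 21 + 20 + 20 + 19 + 11 + 8 + 8 + 6 + 5 + 5 + 4 = 175 min.
Lower bound: ⌈175/36⌉ = 5 tape sides.
Also, 6 tracks each exceed 18 min, and no two of those can share a side, so at least 6 tape sides are needed.
A packing using 6 tape sides:
  side 1: 27 + 8 = 35
  side 2: 21 + 11 + 4 = 36
  side 3: 21 + 8 + 6 = 35
  side 4: 20 + 5 + 5 = 30
  side 5: 20 = 20
  side 6: 19 = 19
This matches the lower bound, so 6 is optimal.

6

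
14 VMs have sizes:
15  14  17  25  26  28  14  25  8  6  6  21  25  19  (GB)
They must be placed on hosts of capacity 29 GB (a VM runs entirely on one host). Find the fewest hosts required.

Total = 28 + 26 + 25 + 25 + 25 + 21 + 19 + 17 + 15 + 14 + 14 + 8 + 6 + 6 = 249 GB.
Lower bound: ⌈249/29⌉ = 9 hosts.
A packing using 10 hosts:
  host 1: 28 = 28
  host 2: 26 = 26
  host 3: 25 = 25
  host 4: 25 = 25
  host 5: 25 = 25
  host 6: 21 + 8 = 29
  host 7: 19 + 6 = 25
  host 8: 17 + 6 = 23
  host 9: 15 + 14 = 29
  host 10: 14 = 14
No arrangement into 9 hosts stays within capacity, so 10 is optimal.

10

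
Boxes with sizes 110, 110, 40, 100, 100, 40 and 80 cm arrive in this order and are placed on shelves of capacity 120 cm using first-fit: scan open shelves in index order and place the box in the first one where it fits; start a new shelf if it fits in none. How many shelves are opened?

6

  110 → shelf 1 (new)  [load 110/120]
  110 → shelf 2 (new)  [load 110/120]
  40 → shelf 3 (new)  [load 40/120]
  100 → shelf 4 (new)  [load 100/120]
  100 → shelf 5 (new)  [load 100/120]
  40 → shelf 3  [load 80/120]
  80 → shelf 6 (new)  [load 80/120]
6 shelves opened.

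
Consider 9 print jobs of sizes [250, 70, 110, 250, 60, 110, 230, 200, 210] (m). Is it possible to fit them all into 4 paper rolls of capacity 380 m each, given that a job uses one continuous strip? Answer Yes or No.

Total = 1490 m; ⌈1490/380⌉ = 4.
5 print jobs each exceed half the capacity and cannot share a roll, forcing at least 5 paper rolls.
At least 5 paper rolls are required, but only 4 are allowed.

No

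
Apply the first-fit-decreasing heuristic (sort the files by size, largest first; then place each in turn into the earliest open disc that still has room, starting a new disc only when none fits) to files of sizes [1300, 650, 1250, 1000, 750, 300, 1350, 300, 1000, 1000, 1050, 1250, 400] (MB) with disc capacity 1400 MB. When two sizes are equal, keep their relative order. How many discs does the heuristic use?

9

Sorted descending: 1350, 1300, 1250, 1250, 1050, 1000, 1000, 1000, 750, 650, 400, 300, 300.
  1350 → disc 1 (new)  [load 1350/1400]
  1300 → disc 2 (new)  [load 1300/1400]
  1250 → disc 3 (new)  [load 1250/1400]
  1250 → disc 4 (new)  [load 1250/1400]
  1050 → disc 5 (new)  [load 1050/1400]
  1000 → disc 6 (new)  [load 1000/1400]
  1000 → disc 7 (new)  [load 1000/1400]
  1000 → disc 8 (new)  [load 1000/1400]
  750 → disc 9 (new)  [load 750/1400]
  650 → disc 9  [load 1400/1400]
  400 → disc 6  [load 1400/1400]
  300 → disc 5  [load 1350/1400]
  300 → disc 7  [load 1300/1400]
9 discs opened.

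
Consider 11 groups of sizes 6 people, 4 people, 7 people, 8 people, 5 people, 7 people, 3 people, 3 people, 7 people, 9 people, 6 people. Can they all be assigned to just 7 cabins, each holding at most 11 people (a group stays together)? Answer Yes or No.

A valid assignment using 7 cabins:
  cabin 1: 9 = 9
  cabin 2: 8 + 3 = 11
  cabin 3: 7 + 4 = 11
  cabin 4: 7 + 3 = 10
  cabin 5: 7 = 7
  cabin 6: 6 + 5 = 11
  cabin 7: 6 = 6
Every load is within 11 people, so 7 cabins suffice.

Yes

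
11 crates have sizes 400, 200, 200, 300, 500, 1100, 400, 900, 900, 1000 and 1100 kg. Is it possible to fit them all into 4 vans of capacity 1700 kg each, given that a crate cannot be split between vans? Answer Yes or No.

No

Total = 7000 kg; ⌈7000/1700⌉ = 5.
At least 5 vans are required, but only 4 are allowed.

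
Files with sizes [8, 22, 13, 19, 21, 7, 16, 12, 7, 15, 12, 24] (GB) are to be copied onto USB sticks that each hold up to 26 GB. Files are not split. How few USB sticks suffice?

Total = 24 + 22 + 21 + 19 + 16 + 15 + 13 + 12 + 12 + 8 + 7 + 7 = 176 GB.
Lower bound: ⌈176/26⌉ = 7 USB sticks.
A packing using 8 USB sticks:
  USB stick 1: 24 = 24
  USB stick 2: 22 = 22
  USB stick 3: 21 = 21
  USB stick 4: 19 + 7 = 26
  USB stick 5: 16 + 8 = 24
  USB stick 6: 15 + 7 = 22
  USB stick 7: 13 + 12 = 25
  USB stick 8: 12 = 12
No arrangement into 7 USB sticks stays within capacity, so 8 is optimal.

8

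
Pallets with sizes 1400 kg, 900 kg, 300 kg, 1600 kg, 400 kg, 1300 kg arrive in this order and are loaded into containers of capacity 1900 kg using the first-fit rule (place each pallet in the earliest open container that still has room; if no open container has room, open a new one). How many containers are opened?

  1400 → container 1 (new)  [load 1400/1900]
  900 → container 2 (new)  [load 900/1900]
  300 → container 1  [load 1700/1900]
  1600 → container 3 (new)  [load 1600/1900]
  400 → container 2  [load 1300/1900]
  1300 → container 4 (new)  [load 1300/1900]
4 containers opened.

4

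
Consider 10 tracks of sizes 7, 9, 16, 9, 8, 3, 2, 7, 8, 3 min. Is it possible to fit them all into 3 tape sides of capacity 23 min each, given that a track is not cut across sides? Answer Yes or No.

No

Total = 72 min; ⌈72/23⌉ = 4.
At least 4 tape sides are required, but only 3 are allowed.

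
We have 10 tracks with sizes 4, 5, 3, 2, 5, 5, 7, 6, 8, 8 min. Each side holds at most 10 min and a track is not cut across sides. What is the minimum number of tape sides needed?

6

Total = 8 + 8 + 7 + 6 + 5 + 5 + 5 + 4 + 3 + 2 = 53 min.
Lower bound: ⌈53/10⌉ = 6 tape sides.
A packing using 6 tape sides:
  side 1: 8 + 2 = 10
  side 2: 8 = 8
  side 3: 7 + 3 = 10
  side 4: 6 + 4 = 10
  side 5: 5 + 5 = 10
  side 6: 5 = 5
This matches the lower bound, so 6 is optimal.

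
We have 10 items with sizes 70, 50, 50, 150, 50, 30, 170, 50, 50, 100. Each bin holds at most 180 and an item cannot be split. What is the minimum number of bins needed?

5

Total = 170 + 150 + 100 + 70 + 50 + 50 + 50 + 50 + 50 + 30 = 770.
Lower bound: ⌈770/180⌉ = 5 bins.
A packing using 5 bins:
  bin 1: 170 = 170
  bin 2: 150 + 30 = 180
  bin 3: 100 + 70 = 170
  bin 4: 50 + 50 + 50 = 150
  bin 5: 50 + 50 = 100
This matches the lower bound, so 5 is optimal.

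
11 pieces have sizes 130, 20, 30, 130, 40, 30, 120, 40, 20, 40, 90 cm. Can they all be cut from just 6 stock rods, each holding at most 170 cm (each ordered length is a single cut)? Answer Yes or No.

Yes

A valid assignment using 5 stock rods:
  stock rod 1: 130 + 40 = 170
  stock rod 2: 130 + 40 = 170
  stock rod 3: 120 + 40 = 160
  stock rod 4: 90 + 30 + 30 + 20 = 170
  stock rod 5: 20 = 20
That uses only 5 ≤ 6, so 6 stock rods are enough.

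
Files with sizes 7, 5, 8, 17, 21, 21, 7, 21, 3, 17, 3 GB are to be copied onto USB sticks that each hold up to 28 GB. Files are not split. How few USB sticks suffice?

Total = 21 + 21 + 21 + 17 + 17 + 8 + 7 + 7 + 5 + 3 + 3 = 130 GB.
Lower bound: ⌈130/28⌉ = 5 USB sticks.
A packing using 5 USB sticks:
  USB stick 1: 21 + 7 = 28
  USB stick 2: 21 + 7 = 28
  USB stick 3: 21 + 5 = 26
  USB stick 4: 17 + 8 + 3 = 28
  USB stick 5: 17 + 3 = 20
This matches the lower bound, so 5 is optimal.

5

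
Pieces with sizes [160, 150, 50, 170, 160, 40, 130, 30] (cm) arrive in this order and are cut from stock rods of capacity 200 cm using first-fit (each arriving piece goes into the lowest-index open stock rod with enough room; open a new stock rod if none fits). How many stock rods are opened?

  160 → stock rod 1 (new)  [load 160/200]
  150 → stock rod 2 (new)  [load 150/200]
  50 → stock rod 2  [load 200/200]
  170 → stock rod 3 (new)  [load 170/200]
  160 → stock rod 4 (new)  [load 160/200]
  40 → stock rod 1  [load 200/200]
  130 → stock rod 5 (new)  [load 130/200]
  30 → stock rod 3  [load 200/200]
5 stock rods opened.

5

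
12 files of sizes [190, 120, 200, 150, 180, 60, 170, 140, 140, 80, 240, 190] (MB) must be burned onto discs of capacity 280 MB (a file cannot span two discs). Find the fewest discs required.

8

Total = 240 + 200 + 190 + 190 + 180 + 170 + 150 + 140 + 140 + 120 + 80 + 60 = 1860 MB.
Lower bound: ⌈1860/280⌉ = 7 discs.
A packing using 8 discs:
  disc 1: 240 = 240
  disc 2: 200 + 80 = 280
  disc 3: 190 + 60 = 250
  disc 4: 190 = 190
  disc 5: 180 = 180
  disc 6: 170 = 170
  disc 7: 150 + 120 = 270
  disc 8: 140 + 140 = 280
No arrangement into 7 discs stays within capacity, so 8 is optimal.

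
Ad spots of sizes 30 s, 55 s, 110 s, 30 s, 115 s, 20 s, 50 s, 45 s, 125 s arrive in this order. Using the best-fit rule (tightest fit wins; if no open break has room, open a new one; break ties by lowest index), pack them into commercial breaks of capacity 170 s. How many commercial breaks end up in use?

  30 → break 1 (new)  [load 30/170]
  55 → break 1  [load 85/170]
  110 → break 2 (new)  [load 110/170]
  30 → break 2  [load 140/170]
  115 → break 3 (new)  [load 115/170]
  20 → break 2  [load 160/170]
  50 → break 3  [load 165/170]
  45 → break 1  [load 130/170]
  125 → break 4 (new)  [load 125/170]
4 commercial breaks opened.

4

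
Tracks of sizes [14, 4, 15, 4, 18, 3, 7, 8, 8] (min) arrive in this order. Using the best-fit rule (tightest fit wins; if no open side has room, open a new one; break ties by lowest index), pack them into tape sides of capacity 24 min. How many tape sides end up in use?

4

  14 → side 1 (new)  [load 14/24]
  4 → side 1  [load 18/24]
  15 → side 2 (new)  [load 15/24]
  4 → side 1  [load 22/24]
  18 → side 3 (new)  [load 18/24]
  3 → side 3  [load 21/24]
  7 → side 2  [load 22/24]
  8 → side 4 (new)  [load 8/24]
  8 → side 4  [load 16/24]
4 tape sides opened.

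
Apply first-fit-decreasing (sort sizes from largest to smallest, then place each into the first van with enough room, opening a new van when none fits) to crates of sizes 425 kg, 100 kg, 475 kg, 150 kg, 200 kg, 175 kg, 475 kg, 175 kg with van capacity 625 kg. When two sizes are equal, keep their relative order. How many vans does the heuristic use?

4

Sorted descending: 475, 475, 425, 200, 175, 175, 150, 100.
  475 → van 1 (new)  [load 475/625]
  475 → van 2 (new)  [load 475/625]
  425 → van 3 (new)  [load 425/625]
  200 → van 3  [load 625/625]
  175 → van 4 (new)  [load 175/625]
  175 → van 4  [load 350/625]
  150 → van 1  [load 625/625]
  100 → van 2  [load 575/625]
4 vans opened.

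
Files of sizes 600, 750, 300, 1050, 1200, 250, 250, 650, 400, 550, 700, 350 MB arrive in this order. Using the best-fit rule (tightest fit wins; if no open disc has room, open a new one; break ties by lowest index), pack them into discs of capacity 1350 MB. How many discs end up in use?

  600 → disc 1 (new)  [load 600/1350]
  750 → disc 1  [load 1350/1350]
  300 → disc 2 (new)  [load 300/1350]
  1050 → disc 2  [load 1350/1350]
  1200 → disc 3 (new)  [load 1200/1350]
  250 → disc 4 (new)  [load 250/1350]
  250 → disc 4  [load 500/1350]
  650 → disc 4  [load 1150/1350]
  400 → disc 5 (new)  [load 400/1350]
  550 → disc 5  [load 950/1350]
  700 → disc 6 (new)  [load 700/1350]
  350 → disc 5  [load 1300/1350]
6 discs opened.

6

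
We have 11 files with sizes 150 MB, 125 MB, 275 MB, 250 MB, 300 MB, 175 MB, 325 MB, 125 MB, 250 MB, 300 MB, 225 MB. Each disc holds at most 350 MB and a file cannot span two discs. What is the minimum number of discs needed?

9

Total = 325 + 300 + 300 + 275 + 250 + 250 + 225 + 175 + 150 + 125 + 125 = 2500 MB.
Lower bound: ⌈2500/350⌉ = 8 discs.
A packing using 9 discs:
  disc 1: 325 = 325
  disc 2: 300 = 300
  disc 3: 300 = 300
  disc 4: 275 = 275
  disc 5: 250 = 250
  disc 6: 250 = 250
  disc 7: 225 + 125 = 350
  disc 8: 175 + 150 = 325
  disc 9: 125 = 125
No arrangement into 8 discs stays within capacity, so 9 is optimal.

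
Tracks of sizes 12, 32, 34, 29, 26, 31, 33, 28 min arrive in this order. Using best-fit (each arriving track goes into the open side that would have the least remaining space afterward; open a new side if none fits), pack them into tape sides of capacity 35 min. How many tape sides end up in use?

8

  12 → side 1 (new)  [load 12/35]
  32 → side 2 (new)  [load 32/35]
  34 → side 3 (new)  [load 34/35]
  29 → side 4 (new)  [load 29/35]
  26 → side 5 (new)  [load 26/35]
  31 → side 6 (new)  [load 31/35]
  33 → side 7 (new)  [load 33/35]
  28 → side 8 (new)  [load 28/35]
8 tape sides opened.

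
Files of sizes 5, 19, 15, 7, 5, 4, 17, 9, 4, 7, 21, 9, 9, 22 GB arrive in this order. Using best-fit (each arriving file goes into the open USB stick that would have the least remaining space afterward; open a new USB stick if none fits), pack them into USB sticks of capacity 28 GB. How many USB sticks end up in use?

7

  5 → USB stick 1 (new)  [load 5/28]
  19 → USB stick 1  [load 24/28]
  15 → USB stick 2 (new)  [load 15/28]
  7 → USB stick 2  [load 22/28]
  5 → USB stick 2  [load 27/28]
  4 → USB stick 1  [load 28/28]
  17 → USB stick 3 (new)  [load 17/28]
  9 → USB stick 3  [load 26/28]
  4 → USB stick 4 (new)  [load 4/28]
  7 → USB stick 4  [load 11/28]
  21 → USB stick 5 (new)  [load 21/28]
  9 → USB stick 4  [load 20/28]
  9 → USB stick 6 (new)  [load 9/28]
  22 → USB stick 7 (new)  [load 22/28]
7 USB sticks opened.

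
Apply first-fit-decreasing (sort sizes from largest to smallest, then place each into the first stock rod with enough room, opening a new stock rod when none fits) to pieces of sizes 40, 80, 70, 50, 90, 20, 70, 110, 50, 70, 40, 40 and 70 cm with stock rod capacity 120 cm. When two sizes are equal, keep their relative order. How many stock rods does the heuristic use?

Sorted descending: 110, 90, 80, 70, 70, 70, 70, 50, 50, 40, 40, 40, 20.
  110 → stock rod 1 (new)  [load 110/120]
  90 → stock rod 2 (new)  [load 90/120]
  80 → stock rod 3 (new)  [load 80/120]
  70 → stock rod 4 (new)  [load 70/120]
  70 → stock rod 5 (new)  [load 70/120]
  70 → stock rod 6 (new)  [load 70/120]
  70 → stock rod 7 (new)  [load 70/120]
  50 → stock rod 4  [load 120/120]
  50 → stock rod 5  [load 120/120]
  40 → stock rod 3  [load 120/120]
  40 → stock rod 6  [load 110/120]
  40 → stock rod 7  [load 110/120]
  20 → stock rod 2  [load 110/120]
7 stock rods opened.

7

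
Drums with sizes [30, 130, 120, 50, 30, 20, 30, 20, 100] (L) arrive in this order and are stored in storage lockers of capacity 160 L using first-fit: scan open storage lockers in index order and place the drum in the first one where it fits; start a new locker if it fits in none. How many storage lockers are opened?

  30 → locker 1 (new)  [load 30/160]
  130 → locker 1  [load 160/160]
  120 → locker 2 (new)  [load 120/160]
  50 → locker 3 (new)  [load 50/160]
  30 → locker 2  [load 150/160]
  20 → locker 3  [load 70/160]
  30 → locker 3  [load 100/160]
  20 → locker 3  [load 120/160]
  100 → locker 4 (new)  [load 100/160]
4 storage lockers opened.

4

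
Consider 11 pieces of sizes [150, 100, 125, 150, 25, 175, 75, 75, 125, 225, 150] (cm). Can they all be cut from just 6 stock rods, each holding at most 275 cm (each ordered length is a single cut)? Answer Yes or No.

A valid assignment using 6 stock rods:
  stock rod 1: 225 + 25 = 250
  stock rod 2: 175 + 100 = 275
  stock rod 3: 150 + 125 = 275
  stock rod 4: 150 + 125 = 275
  stock rod 5: 150 + 75 = 225
  stock rod 6: 75 = 75
Every load is within 275 cm, so 6 stock rods suffice.

Yes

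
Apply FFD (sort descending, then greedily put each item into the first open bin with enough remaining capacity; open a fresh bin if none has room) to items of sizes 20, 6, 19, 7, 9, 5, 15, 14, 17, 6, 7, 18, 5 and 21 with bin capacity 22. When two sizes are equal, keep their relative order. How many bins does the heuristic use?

Sorted descending: 21, 20, 19, 18, 17, 15, 14, 9, 7, 7, 6, 6, 5, 5.
  21 → bin 1 (new)  [load 21/22]
  20 → bin 2 (new)  [load 20/22]
  19 → bin 3 (new)  [load 19/22]
  18 → bin 4 (new)  [load 18/22]
  17 → bin 5 (new)  [load 17/22]
  15 → bin 6 (new)  [load 15/22]
  14 → bin 7 (new)  [load 14/22]
  9 → bin 8 (new)  [load 9/22]
  7 → bin 6  [load 22/22]
  7 → bin 7  [load 21/22]
  6 → bin 8  [load 15/22]
  6 → bin 8  [load 21/22]
  5 → bin 5  [load 22/22]
  5 → bin 9 (new)  [load 5/22]
9 bins opened.

9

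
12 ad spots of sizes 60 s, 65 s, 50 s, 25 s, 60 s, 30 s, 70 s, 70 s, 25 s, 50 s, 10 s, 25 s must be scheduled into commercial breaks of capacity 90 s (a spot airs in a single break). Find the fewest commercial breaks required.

Total = 70 + 70 + 65 + 60 + 60 + 50 + 50 + 30 + 25 + 25 + 25 + 10 = 540 s.
Lower bound: ⌈540/90⌉ = 6 commercial breaks.
Also, 7 ad spots each exceed 45 s, and no two of those can share a break, so at least 7 commercial breaks are needed.
A packing using 7 commercial breaks:
  break 1: 70 + 10 = 80
  break 2: 70 = 70
  break 3: 65 + 25 = 90
  break 4: 60 + 30 = 90
  break 5: 60 + 25 = 85
  break 6: 50 + 25 = 75
  break 7: 50 = 50
This matches the lower bound, so 7 is optimal.

7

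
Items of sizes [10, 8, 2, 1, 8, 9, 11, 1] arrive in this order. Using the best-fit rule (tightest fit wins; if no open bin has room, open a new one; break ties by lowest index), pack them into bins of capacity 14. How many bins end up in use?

  10 → bin 1 (new)  [load 10/14]
  8 → bin 2 (new)  [load 8/14]
  2 → bin 1  [load 12/14]
  1 → bin 1  [load 13/14]
  8 → bin 3 (new)  [load 8/14]
  9 → bin 4 (new)  [load 9/14]
  11 → bin 5 (new)  [load 11/14]
  1 → bin 1  [load 14/14]
5 bins opened.

5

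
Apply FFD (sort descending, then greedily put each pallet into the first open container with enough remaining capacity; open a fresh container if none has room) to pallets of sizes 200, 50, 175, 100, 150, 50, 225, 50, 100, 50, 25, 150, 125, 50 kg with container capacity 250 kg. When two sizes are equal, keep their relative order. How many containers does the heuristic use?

7

Sorted descending: 225, 200, 175, 150, 150, 125, 100, 100, 50, 50, 50, 50, 50, 25.
  225 → container 1 (new)  [load 225/250]
  200 → container 2 (new)  [load 200/250]
  175 → container 3 (new)  [load 175/250]
  150 → container 4 (new)  [load 150/250]
  150 → container 5 (new)  [load 150/250]
  125 → container 6 (new)  [load 125/250]
  100 → container 4  [load 250/250]
  100 → container 5  [load 250/250]
  50 → container 2  [load 250/250]
  50 → container 3  [load 225/250]
  50 → container 6  [load 175/250]
  50 → container 6  [load 225/250]
  50 → container 7 (new)  [load 50/250]
  25 → container 1  [load 250/250]
7 containers opened.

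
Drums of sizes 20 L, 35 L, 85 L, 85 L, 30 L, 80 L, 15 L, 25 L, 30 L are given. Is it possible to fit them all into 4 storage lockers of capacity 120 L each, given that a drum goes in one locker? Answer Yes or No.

A valid assignment using 4 storage lockers:
  locker 1: 85 + 35 = 120
  locker 2: 85 + 30 = 115
  locker 3: 80 + 30 = 110
  locker 4: 25 + 20 + 15 = 60
Every load is within 120 L, so 4 storage lockers suffice.

Yes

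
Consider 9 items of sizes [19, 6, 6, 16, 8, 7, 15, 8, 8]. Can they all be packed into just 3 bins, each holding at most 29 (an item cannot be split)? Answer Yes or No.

Total = 93; ⌈93/29⌉ = 4.
At least 4 bins are required, but only 3 are allowed.

No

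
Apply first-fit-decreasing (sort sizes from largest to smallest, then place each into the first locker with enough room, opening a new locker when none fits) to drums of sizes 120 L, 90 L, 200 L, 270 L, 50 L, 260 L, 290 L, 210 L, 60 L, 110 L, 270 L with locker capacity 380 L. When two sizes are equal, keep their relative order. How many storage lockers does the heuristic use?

6

Sorted descending: 290, 270, 270, 260, 210, 200, 120, 110, 90, 60, 50.
  290 → locker 1 (new)  [load 290/380]
  270 → locker 2 (new)  [load 270/380]
  270 → locker 3 (new)  [load 270/380]
  260 → locker 4 (new)  [load 260/380]
  210 → locker 5 (new)  [load 210/380]
  200 → locker 6 (new)  [load 200/380]
  120 → locker 4  [load 380/380]
  110 → locker 2  [load 380/380]
  90 → locker 1  [load 380/380]
  60 → locker 3  [load 330/380]
  50 → locker 3  [load 380/380]
6 storage lockers opened.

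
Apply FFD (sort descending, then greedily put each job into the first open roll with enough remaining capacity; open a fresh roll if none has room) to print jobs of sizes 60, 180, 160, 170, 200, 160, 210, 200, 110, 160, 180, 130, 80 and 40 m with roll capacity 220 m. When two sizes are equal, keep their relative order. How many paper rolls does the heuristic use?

Sorted descending: 210, 200, 200, 180, 180, 170, 160, 160, 160, 130, 110, 80, 60, 40.
  210 → roll 1 (new)  [load 210/220]
  200 → roll 2 (new)  [load 200/220]
  200 → roll 3 (new)  [load 200/220]
  180 → roll 4 (new)  [load 180/220]
  180 → roll 5 (new)  [load 180/220]
  170 → roll 6 (new)  [load 170/220]
  160 → roll 7 (new)  [load 160/220]
  160 → roll 8 (new)  [load 160/220]
  160 → roll 9 (new)  [load 160/220]
  130 → roll 10 (new)  [load 130/220]
  110 → roll 11 (new)  [load 110/220]
  80 → roll 10  [load 210/220]
  60 → roll 7  [load 220/220]
  40 → roll 4  [load 220/220]
11 paper rolls opened.

11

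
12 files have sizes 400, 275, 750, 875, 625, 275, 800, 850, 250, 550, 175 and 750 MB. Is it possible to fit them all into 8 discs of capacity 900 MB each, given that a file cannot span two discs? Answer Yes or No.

Yes

A valid assignment using 8 discs:
  disc 1: 875 = 875
  disc 2: 850 = 850
  disc 3: 800 = 800
  disc 4: 750 = 750
  disc 5: 750 = 750
  disc 6: 625 + 275 = 900
  disc 7: 550 + 275 = 825
  disc 8: 400 + 250 + 175 = 825
Every load is within 900 MB, so 8 discs suffice.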